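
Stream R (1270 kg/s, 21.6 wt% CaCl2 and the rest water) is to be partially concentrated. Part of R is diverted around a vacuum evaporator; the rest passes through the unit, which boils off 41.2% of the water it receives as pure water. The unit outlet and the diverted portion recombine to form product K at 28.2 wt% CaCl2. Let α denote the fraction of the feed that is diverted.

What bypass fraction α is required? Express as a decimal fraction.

All 1270×0.216 = 274.32 kg/s of CaCl2 reaches K, so K = 274.32/0.282 = 972.77 kg/s and vapour = 297.23 kg/s.
The evaporator receives (1−α)·1270 of feed at 0.784 water and removes 0.412 of that water:
0.412×0.784×(1−α)×1270 = 297.23
(1−α) = 297.23/410.22 = 0.7246;  α = 0.2754.

0.275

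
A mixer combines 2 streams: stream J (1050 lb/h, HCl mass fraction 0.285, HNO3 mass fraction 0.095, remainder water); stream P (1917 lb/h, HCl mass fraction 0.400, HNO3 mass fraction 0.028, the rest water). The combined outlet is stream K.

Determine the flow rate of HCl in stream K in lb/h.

HCl out = HCl in = 1050×0.285 + 1917×0.400 = 1066.1 lb/h.

1066 lb/h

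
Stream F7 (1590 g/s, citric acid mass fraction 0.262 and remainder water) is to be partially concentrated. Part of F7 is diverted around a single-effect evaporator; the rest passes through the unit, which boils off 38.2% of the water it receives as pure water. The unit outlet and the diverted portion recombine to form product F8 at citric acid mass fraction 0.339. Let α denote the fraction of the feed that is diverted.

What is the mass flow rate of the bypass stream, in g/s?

All 1590×0.262 = 416.58 g/s of citric acid reaches F8, so F8 = 416.58/0.339 = 1228.8 g/s and vapour = 361.15 g/s.
The evaporator receives (1−α)·1590 of feed at 0.738 water and removes 0.382 of that water:
0.382×0.738×(1−α)×1590 = 361.15
(1−α) = 361.15/448.25 = 0.8057;  α = 0.1943.
Bypass flow = 0.1943×1590 = 308.94 g/s.

308.9 g/s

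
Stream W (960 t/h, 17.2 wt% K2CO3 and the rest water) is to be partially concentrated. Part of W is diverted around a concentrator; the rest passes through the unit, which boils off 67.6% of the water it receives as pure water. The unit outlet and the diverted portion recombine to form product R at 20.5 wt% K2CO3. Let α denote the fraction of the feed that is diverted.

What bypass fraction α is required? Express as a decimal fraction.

All 960×0.172 = 165.12 t/h of K2CO3 reaches R, so R = 165.12/0.205 = 805.46 t/h and vapour = 154.54 t/h.
The evaporator receives (1−α)·960 of feed at 0.828 water and removes 0.676 of that water:
0.676×0.828×(1−α)×960 = 154.54
(1−α) = 154.54/537.34 = 0.2876;  α = 0.7124.

0.712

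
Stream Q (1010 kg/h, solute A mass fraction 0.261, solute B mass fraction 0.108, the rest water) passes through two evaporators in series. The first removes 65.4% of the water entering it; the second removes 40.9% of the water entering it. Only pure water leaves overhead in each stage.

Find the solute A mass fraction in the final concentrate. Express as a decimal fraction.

0.524

water in feed = 1010×0.631 = 637.31 kg/h.
After stage 1: water left = (1−0.654)×637.31 = 220.51; stream total = 593.2 kg/h.
After stage 2: water left = (1−0.409)×220.51 = 130.32; final concentrate = 503.01 kg/h.
solute A fraction = 263.61/503.01 = 0.524.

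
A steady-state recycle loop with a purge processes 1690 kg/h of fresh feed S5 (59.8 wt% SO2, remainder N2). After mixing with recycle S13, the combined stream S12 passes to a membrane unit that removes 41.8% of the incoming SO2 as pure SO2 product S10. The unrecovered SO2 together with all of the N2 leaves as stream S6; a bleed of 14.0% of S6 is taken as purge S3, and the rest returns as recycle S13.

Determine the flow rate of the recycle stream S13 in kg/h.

N2 enters only via S5 and leaves only via the purge: 1690×0.402 = 0.140×(N2 in S6), and the membrane unit passes all N2, so N2 in S12 = N2 in S6 = 4852.7 kg/h.
SO2 in S12: m_A = 1690×0.598 + (1−0.140)·(1−0.418)·m_A, so m_A = 1010.6/0.4995 = 2023.3 kg/h.
S6 = (1−0.418)×2023.3 + 4852.7 = 6030.3 kg/h.
Recycle S13 = (1−0.140)×6030.3 = 5186.1 kg/h.

5186 kg/h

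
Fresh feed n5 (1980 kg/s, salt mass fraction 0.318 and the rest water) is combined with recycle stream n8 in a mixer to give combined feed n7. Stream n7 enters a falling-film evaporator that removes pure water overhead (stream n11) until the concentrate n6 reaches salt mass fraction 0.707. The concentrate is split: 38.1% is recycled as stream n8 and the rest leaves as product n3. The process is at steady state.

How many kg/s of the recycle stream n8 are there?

Overall salt balance (none leaves overhead): salt in fresh feed = salt in product, i.e. 1980×0.318 = (1−0.381)·n6·0.707.
n6 = 629.64/(0.707×0.619) = 1438.7 kg/s.
Recycle n8 = 0.381×1438.7 = 548.16 kg/s.

548.2 kg/s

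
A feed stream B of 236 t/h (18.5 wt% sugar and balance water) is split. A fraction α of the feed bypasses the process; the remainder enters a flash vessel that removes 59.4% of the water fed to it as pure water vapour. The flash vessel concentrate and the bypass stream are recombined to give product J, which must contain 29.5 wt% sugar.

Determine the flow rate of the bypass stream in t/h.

54.22 t/h

All 236×0.185 = 43.66 t/h of sugar reaches J, so J = 43.66/0.295 = 148 t/h and vapour = 88 t/h.
The evaporator receives (1−α)·236 of feed at 0.815 water and removes 0.594 of that water:
0.594×0.815×(1−α)×236 = 88
(1−α) = 88/114.25 = 0.7702;  α = 0.2298.
Bypass flow = 0.2298×236 = 54.223 t/h.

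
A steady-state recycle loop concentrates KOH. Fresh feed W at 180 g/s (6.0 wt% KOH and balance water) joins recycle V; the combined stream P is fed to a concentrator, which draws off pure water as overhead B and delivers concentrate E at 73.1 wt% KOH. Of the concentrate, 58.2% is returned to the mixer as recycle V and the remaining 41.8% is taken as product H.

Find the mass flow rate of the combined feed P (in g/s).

200.6 g/s

Overall KOH balance (none leaves overhead): KOH in fresh feed = KOH in product, i.e. 180×0.060 = (1−0.582)·E·0.731.
E = 10.8/(0.731×0.418) = 35.345 g/s.
Recycle V = 0.582×35.345 = 20.571 g/s.
Combined feed P = 180 + 20.571 = 200.57 g/s.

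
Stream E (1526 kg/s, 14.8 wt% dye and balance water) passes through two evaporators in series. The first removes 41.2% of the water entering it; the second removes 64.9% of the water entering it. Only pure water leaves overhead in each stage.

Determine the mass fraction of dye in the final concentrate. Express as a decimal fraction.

water in feed = 1526×0.852 = 1300.2 kg/s.
After stage 1: water left = (1−0.412)×1300.2 = 764.49; stream total = 990.34 kg/s.
After stage 2: water left = (1−0.649)×764.49 = 268.34; final concentrate = 494.18 kg/s.
dye fraction = 225.85/494.18 = 0.4570.

0.4570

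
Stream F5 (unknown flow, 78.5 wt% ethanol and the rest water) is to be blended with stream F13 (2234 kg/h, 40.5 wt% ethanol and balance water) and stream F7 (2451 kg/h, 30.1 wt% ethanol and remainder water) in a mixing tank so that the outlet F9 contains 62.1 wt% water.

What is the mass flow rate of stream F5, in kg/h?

Let F5 be the unknown flow. Total out = 4685 + F5.
water balance: 3042.5 + 0.215·F5 = 0.621·(4685 + F5)
(0.215 − 0.621)·F5 = 0.621×4685 − 3042.5 = -133.09
F5 = -133.09 / -0.406 = 327.82 kg/h

327.8 kg/h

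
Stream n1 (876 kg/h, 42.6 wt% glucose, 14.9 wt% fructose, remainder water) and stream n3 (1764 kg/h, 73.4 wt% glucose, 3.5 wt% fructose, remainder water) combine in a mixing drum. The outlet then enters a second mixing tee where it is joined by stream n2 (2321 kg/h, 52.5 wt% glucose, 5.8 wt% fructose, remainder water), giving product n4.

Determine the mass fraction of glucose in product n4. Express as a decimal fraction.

Overall, product flow = 4961 kg/h.
glucose in = 876×0.426 + 1764×0.734 + 2321×0.525 = 2886.5 kg/h.
glucose fraction in n4 = 0.5818.

0.5818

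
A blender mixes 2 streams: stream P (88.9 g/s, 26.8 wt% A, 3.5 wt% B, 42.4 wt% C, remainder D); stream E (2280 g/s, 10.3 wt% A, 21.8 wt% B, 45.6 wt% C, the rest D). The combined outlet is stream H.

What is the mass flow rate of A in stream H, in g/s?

258.7 g/s

A out = A in = 88.9×0.268 + 2280×0.103 = 258.67 g/s.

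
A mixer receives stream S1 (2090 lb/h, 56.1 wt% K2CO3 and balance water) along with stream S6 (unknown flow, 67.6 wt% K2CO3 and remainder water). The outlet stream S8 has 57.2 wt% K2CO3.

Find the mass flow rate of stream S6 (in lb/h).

Let S6 be the unknown flow. Total out = 2090 + S6.
K2CO3 balance: 1172.5 + 0.676·S6 = 0.572·(2090 + S6)
(0.676 − 0.572)·S6 = 0.572×2090 − 1172.5 = 22.99
S6 = 22.99 / 0.104 = 221.06 lb/h

221.1 lb/h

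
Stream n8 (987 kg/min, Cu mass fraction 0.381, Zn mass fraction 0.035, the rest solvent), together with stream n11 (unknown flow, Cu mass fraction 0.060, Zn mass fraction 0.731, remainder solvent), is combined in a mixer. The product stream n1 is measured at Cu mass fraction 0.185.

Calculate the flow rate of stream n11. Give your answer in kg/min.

Let n11 be the unknown flow. Total out = 987 + n11.
Cu balance: 376.05 + 0.060·n11 = 0.185·(987 + n11)
(0.060 − 0.185)·n11 = 0.185×987 − 376.05 = -193.45
n11 = -193.45 / -0.125 = 1547.6 kg/min

1548 kg/min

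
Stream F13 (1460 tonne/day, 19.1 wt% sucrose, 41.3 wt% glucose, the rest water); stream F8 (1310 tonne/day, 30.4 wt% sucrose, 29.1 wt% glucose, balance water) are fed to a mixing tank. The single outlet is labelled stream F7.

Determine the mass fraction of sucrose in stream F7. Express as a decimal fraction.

Total flow out = 1460 + 1310 = 2770 tonne/day.
sucrose in = 1460×0.191 + 1310×0.304 = 677.1 tonne/day.
sucrose mass fraction in F7 = 677.1/2770 = 0.244.

0.244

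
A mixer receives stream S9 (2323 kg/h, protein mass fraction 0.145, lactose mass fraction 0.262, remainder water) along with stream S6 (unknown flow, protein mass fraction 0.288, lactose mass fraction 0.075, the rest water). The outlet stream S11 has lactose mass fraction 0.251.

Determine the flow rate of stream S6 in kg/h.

Let S6 be the unknown flow. Total out = 2323 + S6.
lactose balance: 608.63 + 0.075·S6 = 0.251·(2323 + S6)
(0.075 − 0.251)·S6 = 0.251×2323 − 608.63 = -25.553
S6 = -25.553 / -0.176 = 145.19 kg/h

145.2 kg/h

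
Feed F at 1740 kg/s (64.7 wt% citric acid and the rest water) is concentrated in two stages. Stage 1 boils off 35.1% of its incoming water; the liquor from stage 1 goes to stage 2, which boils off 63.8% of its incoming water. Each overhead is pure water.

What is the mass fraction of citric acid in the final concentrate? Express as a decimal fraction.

0.8864

water in feed = 1740×0.353 = 614.22 kg/s.
After stage 1: water left = (1−0.351)×614.22 = 398.63; stream total = 1524.4 kg/s.
After stage 2: water left = (1−0.638)×398.63 = 144.3; final concentrate = 1270.1 kg/s.
citric acid fraction = 1125.8/1270.1 = 0.8864.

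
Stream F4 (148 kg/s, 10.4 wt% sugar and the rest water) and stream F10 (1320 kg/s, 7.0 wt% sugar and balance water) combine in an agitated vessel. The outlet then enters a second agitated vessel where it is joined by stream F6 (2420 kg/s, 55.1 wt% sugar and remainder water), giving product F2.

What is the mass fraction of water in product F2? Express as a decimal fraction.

Overall, product flow = 3888 kg/s.
water in = 148×0.896 + 1320×0.930 + 2420×0.449 = 2446.8 kg/s.
water fraction in F2 = 0.629.

0.629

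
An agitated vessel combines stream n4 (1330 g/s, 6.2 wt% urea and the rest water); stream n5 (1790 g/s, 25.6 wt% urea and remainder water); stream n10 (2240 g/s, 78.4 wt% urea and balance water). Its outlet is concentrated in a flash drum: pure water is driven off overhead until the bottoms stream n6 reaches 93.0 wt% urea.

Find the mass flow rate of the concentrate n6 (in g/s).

urea entering = 1330×0.062 + 1790×0.256 + 2240×0.784 = 2296.9 g/s.
All urea reports to n6, so n6 = 2296.9/0.930 = 2469.7 g/s.

2470 g/s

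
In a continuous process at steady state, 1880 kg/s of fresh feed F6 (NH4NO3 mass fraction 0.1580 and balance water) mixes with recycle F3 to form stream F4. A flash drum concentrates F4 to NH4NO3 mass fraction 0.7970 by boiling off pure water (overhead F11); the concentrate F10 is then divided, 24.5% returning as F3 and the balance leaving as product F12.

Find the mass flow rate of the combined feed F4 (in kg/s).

2001 kg/s

Overall NH4NO3 balance (none leaves overhead): NH4NO3 in fresh feed = NH4NO3 in product, i.e. 1880×0.158 = (1−0.245)·F10·0.797.
F10 = 297.04/(0.797×0.755) = 493.64 kg/s.
Recycle F3 = 0.245×493.64 = 120.94 kg/s.
Combined feed F4 = 1880 + 120.94 = 2000.9 kg/s.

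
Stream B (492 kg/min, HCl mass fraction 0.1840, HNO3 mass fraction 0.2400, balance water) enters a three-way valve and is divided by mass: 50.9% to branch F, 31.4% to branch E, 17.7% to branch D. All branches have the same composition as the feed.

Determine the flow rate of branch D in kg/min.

Branch D flow = 0.177×492 = 87.084 kg/min.

87.08 kg/min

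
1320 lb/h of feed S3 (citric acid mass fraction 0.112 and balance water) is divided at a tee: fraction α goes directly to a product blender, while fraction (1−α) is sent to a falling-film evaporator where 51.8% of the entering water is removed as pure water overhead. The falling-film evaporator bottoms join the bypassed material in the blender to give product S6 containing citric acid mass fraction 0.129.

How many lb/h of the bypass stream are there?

941.8 lb/h

All 1320×0.112 = 147.84 lb/h of citric acid reaches S6, so S6 = 147.84/0.129 = 1146 lb/h and vapour = 173.95 lb/h.
The evaporator receives (1−α)·1320 of feed at 0.888 water and removes 0.518 of that water:
0.518×0.888×(1−α)×1320 = 173.95
(1−α) = 173.95/607.18 = 0.2865;  α = 0.7135.
Bypass flow = 0.7135×1320 = 941.83 lb/h.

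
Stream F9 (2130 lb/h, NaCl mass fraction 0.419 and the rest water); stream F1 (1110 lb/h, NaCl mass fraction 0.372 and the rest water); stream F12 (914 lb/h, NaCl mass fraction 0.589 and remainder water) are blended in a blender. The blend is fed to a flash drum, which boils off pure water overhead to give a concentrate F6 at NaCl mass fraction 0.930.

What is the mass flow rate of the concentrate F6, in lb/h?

NaCl entering = 2130×0.419 + 1110×0.372 + 914×0.589 = 1843.7 lb/h.
All NaCl reports to F6, so F6 = 1843.7/0.930 = 1982.5 lb/h.

1983 lb/h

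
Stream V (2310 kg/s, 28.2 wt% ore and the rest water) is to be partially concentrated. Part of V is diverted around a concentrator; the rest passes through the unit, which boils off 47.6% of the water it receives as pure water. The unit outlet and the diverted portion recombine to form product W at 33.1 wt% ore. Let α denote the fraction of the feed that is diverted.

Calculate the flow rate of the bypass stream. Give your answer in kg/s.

All 2310×0.282 = 651.42 kg/s of ore reaches W, so W = 651.42/0.331 = 1968 kg/s and vapour = 341.96 kg/s.
The evaporator receives (1−α)·2310 of feed at 0.718 water and removes 0.476 of that water:
0.476×0.718×(1−α)×2310 = 341.96
(1−α) = 341.96/789.48 = 0.4331;  α = 0.5669.
Bypass flow = 0.5669×2310 = 1309.4 kg/s.

1309 kg/s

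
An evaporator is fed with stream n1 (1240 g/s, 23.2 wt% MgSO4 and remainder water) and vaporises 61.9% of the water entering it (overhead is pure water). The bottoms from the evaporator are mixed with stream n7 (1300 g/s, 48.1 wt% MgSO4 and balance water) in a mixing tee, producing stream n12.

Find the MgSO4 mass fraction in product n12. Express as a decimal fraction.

0.468

Vapour removed = 0.619×0.768×1240 = 589.49 g/s; concentrate = 650.51 g/s.
MgSO4 reaching the mixer = 287.68 (from concentrate) + 1300×0.481 = 912.98 g/s.
Product flow = 650.51 + 1300 = 1950.5 g/s; MgSO4 fraction = 0.468.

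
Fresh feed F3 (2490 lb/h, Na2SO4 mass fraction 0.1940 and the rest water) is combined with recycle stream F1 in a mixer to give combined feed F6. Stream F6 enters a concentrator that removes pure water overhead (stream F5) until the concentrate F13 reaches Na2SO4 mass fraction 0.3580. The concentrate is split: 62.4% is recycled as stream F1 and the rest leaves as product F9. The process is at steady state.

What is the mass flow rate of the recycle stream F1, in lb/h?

2239 lb/h

Overall Na2SO4 balance (none leaves overhead): Na2SO4 in fresh feed = Na2SO4 in product, i.e. 2490×0.194 = (1−0.624)·F13·0.358.
F13 = 483.06/(0.358×0.376) = 3588.6 lb/h.
Recycle F1 = 0.624×3588.6 = 2239.3 lb/h.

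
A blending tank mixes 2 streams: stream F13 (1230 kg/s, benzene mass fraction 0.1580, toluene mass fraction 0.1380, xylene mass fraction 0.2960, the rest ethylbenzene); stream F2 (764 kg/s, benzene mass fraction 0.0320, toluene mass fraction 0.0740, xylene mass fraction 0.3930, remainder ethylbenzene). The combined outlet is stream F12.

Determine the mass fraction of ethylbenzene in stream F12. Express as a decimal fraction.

Total flow out = 1230 + 764 = 1994 kg/s.
ethylbenzene in = 1230×0.408 + 764×0.501 = 884.6 kg/s.
ethylbenzene mass fraction in F12 = 884.6/1994 = 0.4436.

0.4436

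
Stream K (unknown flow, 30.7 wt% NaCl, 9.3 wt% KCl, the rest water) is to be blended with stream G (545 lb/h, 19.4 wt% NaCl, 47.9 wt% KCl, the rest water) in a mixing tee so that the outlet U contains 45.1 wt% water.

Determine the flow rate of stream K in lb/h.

453.6 lb/h

Let K be the unknown flow. Total out = 545 + K.
water balance: 178.22 + 0.600·K = 0.451·(545 + K)
(0.600 − 0.451)·K = 0.451×545 − 178.22 = 67.58
K = 67.58 / 0.149 = 453.56 lb/h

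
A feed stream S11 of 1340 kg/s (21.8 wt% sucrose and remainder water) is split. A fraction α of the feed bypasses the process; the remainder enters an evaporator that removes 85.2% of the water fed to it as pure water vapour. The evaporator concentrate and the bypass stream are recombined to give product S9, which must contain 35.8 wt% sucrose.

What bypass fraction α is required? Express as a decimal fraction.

All 1340×0.218 = 292.12 kg/s of sucrose reaches S9, so S9 = 292.12/0.358 = 815.98 kg/s and vapour = 524.02 kg/s.
The evaporator receives (1−α)·1340 of feed at 0.782 water and removes 0.852 of that water:
0.852×0.782×(1−α)×1340 = 524.02
(1−α) = 524.02/892.79 = 0.5869;  α = 0.4131.

0.413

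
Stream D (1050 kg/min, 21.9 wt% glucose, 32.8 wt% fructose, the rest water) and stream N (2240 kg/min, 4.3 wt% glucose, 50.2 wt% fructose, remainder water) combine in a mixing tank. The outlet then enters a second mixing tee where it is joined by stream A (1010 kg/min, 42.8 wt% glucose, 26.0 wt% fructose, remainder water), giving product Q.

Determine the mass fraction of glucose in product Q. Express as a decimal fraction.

0.176

Overall, product flow = 4300 kg/min.
glucose in = 1050×0.219 + 2240×0.043 + 1010×0.428 = 758.55 kg/min.
glucose fraction in Q = 0.176.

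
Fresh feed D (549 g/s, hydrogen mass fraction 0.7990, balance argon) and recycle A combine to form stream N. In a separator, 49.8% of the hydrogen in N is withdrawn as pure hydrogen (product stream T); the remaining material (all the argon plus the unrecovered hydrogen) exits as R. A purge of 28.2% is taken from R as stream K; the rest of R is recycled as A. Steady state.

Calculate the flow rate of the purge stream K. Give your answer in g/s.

207.4 g/s

argon enters only via D and leaves only via the purge: 549×0.201 = 0.282×(argon in R), and the separator passes all argon, so argon in N = argon in R = 391.31 g/s.
hydrogen in N: m_A = 549×0.799 + (1−0.282)·(1−0.498)·m_A, so m_A = 438.65/0.6396 = 685.86 g/s.
R = (1−0.498)×685.86 + 391.31 = 735.61 g/s.
Purge K = 0.282×735.61 = 207.44 g/s.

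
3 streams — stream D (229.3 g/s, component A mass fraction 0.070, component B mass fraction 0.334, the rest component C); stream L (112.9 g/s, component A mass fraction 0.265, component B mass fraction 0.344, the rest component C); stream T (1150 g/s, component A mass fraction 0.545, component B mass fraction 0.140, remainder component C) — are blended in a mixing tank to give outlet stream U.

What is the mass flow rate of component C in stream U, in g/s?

543.1 g/s

component C out = component C in = 229.3×0.596 + 112.9×0.391 + 1150×0.315 = 543.06 g/s.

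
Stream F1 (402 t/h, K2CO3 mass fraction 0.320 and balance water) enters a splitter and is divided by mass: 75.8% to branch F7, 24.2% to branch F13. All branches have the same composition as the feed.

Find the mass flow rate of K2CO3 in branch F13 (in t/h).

Branch F13 total = 0.242×402 = 97.284 t/h.
K2CO3 in F13 = 0.320×97.284 = 31.131 t/h.

31.13 t/h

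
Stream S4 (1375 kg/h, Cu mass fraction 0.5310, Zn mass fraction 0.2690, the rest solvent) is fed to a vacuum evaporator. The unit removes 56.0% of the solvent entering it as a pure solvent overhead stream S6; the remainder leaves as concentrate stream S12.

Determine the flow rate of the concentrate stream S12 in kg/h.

1221 kg/h

solvent entering = 1375×0.200 = 275 kg/h; overhead removed = 0.560×275 = 154 kg/h.
Concentrate = 1375 − 154 = 1221 kg/h.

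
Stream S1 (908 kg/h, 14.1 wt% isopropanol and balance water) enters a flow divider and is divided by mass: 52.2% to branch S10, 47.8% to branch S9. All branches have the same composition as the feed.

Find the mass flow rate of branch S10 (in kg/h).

474 kg/h

Branch S10 flow = 0.522×908 = 473.98 kg/h.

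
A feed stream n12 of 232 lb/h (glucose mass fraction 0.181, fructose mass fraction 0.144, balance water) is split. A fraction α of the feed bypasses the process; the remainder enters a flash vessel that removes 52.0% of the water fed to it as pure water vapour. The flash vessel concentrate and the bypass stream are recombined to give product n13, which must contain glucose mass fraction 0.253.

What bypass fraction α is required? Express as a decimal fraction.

All 232×0.181 = 41.992 lb/h of glucose reaches n13, so n13 = 41.992/0.253 = 165.98 lb/h and vapour = 66.024 lb/h.
The evaporator receives (1−α)·232 of feed at 0.675 water and removes 0.520 of that water:
0.520×0.675×(1−α)×232 = 66.024
(1−α) = 66.024/81.432 = 0.8108;  α = 0.1892.

0.189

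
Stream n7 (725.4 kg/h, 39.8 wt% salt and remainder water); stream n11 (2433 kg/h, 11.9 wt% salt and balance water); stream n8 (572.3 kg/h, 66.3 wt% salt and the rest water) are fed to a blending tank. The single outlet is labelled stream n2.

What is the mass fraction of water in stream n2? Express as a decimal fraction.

0.743

Total flow out = 725.4 + 2433 + 572.3 = 3730.7 kg/h.
water in = 725.4×0.602 + 2433×0.881 + 572.3×0.337 = 2773 kg/h.
water mass fraction in n2 = 2773/3730.7 = 0.743.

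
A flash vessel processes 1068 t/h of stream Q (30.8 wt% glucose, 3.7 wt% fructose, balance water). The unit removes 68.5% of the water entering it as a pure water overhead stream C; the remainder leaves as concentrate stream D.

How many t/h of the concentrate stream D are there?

588.8 t/h

water entering = 1068×0.655 = 699.54 t/h; overhead removed = 0.685×699.54 = 479.18 t/h.
Concentrate = 1068 − 479.18 = 588.82 t/h.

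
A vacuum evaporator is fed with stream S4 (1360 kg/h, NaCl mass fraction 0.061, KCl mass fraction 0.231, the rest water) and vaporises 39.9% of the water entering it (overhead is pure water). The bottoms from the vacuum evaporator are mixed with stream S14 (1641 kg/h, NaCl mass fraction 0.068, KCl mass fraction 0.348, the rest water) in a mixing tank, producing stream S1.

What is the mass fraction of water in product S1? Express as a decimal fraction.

Vapour removed = 0.399×0.708×1360 = 384.19 kg/h; concentrate = 975.81 kg/h.
water reaching the mixer = 578.69 (from concentrate) + 1641×0.584 = 1537 kg/h.
Product flow = 975.81 + 1641 = 2616.8 kg/h; water fraction = 0.587.

0.587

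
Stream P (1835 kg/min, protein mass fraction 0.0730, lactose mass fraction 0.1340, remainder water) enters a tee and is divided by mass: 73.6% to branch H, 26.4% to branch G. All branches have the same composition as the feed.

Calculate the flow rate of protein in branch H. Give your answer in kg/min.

Branch H total = 0.736×1835 = 1350.6 kg/min.
protein in H = 0.073×1350.6 = 98.591 kg/min.

98.59 kg/min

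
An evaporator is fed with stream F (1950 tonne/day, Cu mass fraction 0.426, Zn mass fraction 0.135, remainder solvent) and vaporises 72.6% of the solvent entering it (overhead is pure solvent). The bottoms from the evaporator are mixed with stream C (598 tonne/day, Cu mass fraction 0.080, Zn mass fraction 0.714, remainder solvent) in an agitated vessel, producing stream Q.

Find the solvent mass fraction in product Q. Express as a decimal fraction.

0.186

Vapour removed = 0.726×0.439×1950 = 621.49 tonne/day; concentrate = 1328.5 tonne/day.
solvent reaching the mixer = 234.56 (from concentrate) + 598×0.206 = 357.75 tonne/day.
Product flow = 1328.5 + 598 = 1926.5 tonne/day; solvent fraction = 0.186.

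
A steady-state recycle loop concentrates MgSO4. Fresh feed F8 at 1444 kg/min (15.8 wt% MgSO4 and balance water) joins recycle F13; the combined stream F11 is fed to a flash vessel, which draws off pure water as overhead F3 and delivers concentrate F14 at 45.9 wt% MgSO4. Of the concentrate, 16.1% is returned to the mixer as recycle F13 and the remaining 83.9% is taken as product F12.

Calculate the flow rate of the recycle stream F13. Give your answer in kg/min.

95.38 kg/min

Overall MgSO4 balance (none leaves overhead): MgSO4 in fresh feed = MgSO4 in product, i.e. 1444×0.158 = (1−0.161)·F14·0.459.
F14 = 228.15/(0.459×0.839) = 592.45 kg/min.
Recycle F13 = 0.161×592.45 = 95.384 kg/min.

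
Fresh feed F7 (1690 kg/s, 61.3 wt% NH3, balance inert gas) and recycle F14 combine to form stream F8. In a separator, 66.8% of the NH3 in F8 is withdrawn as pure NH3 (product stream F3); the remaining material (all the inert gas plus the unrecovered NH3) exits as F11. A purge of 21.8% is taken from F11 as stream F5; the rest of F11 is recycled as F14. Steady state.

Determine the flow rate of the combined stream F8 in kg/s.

4399 kg/s

inert gas enters only via F7 and leaves only via the purge: 1690×0.387 = 0.218×(inert gas in F11), and the separator passes all inert gas, so inert gas in F8 = inert gas in F11 = 3000.1 kg/s.
NH3 in F8: m_A = 1690×0.613 + (1−0.218)·(1−0.668)·m_A, so m_A = 1036/0.7404 = 1399.2 kg/s.
F8 = 1399.2 + 3000.1 = 4399.4 kg/s.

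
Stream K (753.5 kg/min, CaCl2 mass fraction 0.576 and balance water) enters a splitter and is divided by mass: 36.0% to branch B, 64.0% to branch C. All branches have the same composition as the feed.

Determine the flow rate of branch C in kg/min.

Branch C flow = 0.640×753.5 = 482.24 kg/min.

482.2 kg/min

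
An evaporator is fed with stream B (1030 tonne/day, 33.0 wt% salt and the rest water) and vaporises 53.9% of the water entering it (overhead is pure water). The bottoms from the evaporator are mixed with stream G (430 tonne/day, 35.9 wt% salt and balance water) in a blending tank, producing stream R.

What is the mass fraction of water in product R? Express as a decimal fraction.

0.546

Vapour removed = 0.539×0.670×1030 = 371.96 tonne/day; concentrate = 658.04 tonne/day.
water reaching the mixer = 318.14 (from concentrate) + 430×0.641 = 593.77 tonne/day.
Product flow = 658.04 + 430 = 1088 tonne/day; water fraction = 0.546.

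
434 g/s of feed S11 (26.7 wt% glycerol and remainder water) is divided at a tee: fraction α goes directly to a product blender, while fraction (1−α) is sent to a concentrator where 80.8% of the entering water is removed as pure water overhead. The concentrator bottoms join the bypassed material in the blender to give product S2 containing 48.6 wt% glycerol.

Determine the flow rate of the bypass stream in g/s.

103.8 g/s

All 434×0.267 = 115.88 g/s of glycerol reaches S2, so S2 = 115.88/0.486 = 238.43 g/s and vapour = 195.57 g/s.
The evaporator receives (1−α)·434 of feed at 0.733 water and removes 0.808 of that water:
0.808×0.733×(1−α)×434 = 195.57
(1−α) = 195.57/257.04 = 0.7608;  α = 0.2392.
Bypass flow = 0.2392×434 = 103.8 g/s.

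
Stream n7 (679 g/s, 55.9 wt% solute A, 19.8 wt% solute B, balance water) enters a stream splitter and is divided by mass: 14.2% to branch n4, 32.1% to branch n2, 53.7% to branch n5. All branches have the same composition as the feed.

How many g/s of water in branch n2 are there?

52.96 g/s

Branch n2 total = 0.321×679 = 217.96 g/s.
water in n2 = 0.243×217.96 = 52.964 g/s.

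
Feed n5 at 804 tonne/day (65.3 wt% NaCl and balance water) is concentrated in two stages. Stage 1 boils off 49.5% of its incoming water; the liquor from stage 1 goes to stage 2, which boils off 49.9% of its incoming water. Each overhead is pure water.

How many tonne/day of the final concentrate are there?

water in feed = 804×0.347 = 278.99 tonne/day.
After stage 1: water left = (1−0.495)×278.99 = 140.89; stream total = 665.9 tonne/day.
After stage 2: water left = (1−0.499)×140.89 = 70.585; final concentrate = 595.6 tonne/day.

595.6 tonne/day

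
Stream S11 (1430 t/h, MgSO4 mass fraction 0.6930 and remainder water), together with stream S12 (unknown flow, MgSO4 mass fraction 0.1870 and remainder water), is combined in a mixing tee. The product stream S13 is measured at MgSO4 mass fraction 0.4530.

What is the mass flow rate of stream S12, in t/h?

Let S12 be the unknown flow. Total out = 1430 + S12.
MgSO4 balance: 990.99 + 0.187·S12 = 0.453·(1430 + S12)
(0.187 − 0.453)·S12 = 0.453×1430 − 990.99 = -343.2
S12 = -343.2 / -0.266 = 1290.2 t/h

1290 t/h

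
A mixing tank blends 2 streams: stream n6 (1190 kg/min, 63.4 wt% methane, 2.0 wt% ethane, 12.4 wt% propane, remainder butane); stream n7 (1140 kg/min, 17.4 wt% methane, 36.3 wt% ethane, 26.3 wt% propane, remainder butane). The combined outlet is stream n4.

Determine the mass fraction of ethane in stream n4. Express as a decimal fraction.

0.188

Total flow out = 1190 + 1140 = 2330 kg/min.
ethane in = 1190×0.020 + 1140×0.363 = 437.62 kg/min.
ethane mass fraction in n4 = 437.62/2330 = 0.188.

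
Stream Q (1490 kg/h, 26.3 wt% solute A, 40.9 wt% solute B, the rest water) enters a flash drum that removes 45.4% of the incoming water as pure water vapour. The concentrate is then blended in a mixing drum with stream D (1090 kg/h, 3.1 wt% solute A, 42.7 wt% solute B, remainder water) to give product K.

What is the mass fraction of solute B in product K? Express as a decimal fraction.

Vapour removed = 0.454×0.328×1490 = 221.88 kg/h; concentrate = 1268.1 kg/h.
solute B reaching the mixer = 609.41 (from concentrate) + 1090×0.427 = 1074.8 kg/h.
Product flow = 1268.1 + 1090 = 2358.1 kg/h; solute B fraction = 0.456.

0.456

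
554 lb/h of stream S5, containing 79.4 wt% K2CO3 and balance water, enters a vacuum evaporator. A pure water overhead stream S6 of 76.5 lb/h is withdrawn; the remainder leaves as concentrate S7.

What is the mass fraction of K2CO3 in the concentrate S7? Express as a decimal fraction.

0.9212

K2CO3 is not removed: 554×0.794 = 439.88 lb/h of K2CO3 enters S7.
Concentrate = 554 − 76.5 = 477.5 lb/h.
Mass fraction = 439.88/477.5 = 0.9212.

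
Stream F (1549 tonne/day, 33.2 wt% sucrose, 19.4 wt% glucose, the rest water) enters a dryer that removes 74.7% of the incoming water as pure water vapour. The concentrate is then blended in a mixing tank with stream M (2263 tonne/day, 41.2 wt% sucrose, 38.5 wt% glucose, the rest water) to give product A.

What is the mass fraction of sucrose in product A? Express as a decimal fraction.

0.443

Vapour removed = 0.747×0.474×1549 = 548.47 tonne/day; concentrate = 1000.5 tonne/day.
sucrose reaching the mixer = 514.27 (from concentrate) + 2263×0.412 = 1446.6 tonne/day.
Product flow = 1000.5 + 2263 = 3263.5 tonne/day; sucrose fraction = 0.443.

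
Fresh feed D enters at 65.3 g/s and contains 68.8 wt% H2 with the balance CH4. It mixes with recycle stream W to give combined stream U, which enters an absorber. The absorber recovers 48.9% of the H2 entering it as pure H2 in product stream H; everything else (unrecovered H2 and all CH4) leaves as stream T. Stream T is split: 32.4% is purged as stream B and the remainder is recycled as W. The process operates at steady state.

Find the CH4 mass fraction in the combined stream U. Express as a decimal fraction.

0.478

CH4 enters only via D and leaves only via the purge: 65.3×0.312 = 0.324×(CH4 in T), and the absorber passes all CH4, so CH4 in U = CH4 in T = 62.881 g/s.
H2 in U: m_A = 65.3×0.688 + (1−0.324)·(1−0.489)·m_A, so m_A = 44.926/0.6546 = 68.636 g/s.
U = 68.636 + 62.881 = 131.52 g/s.
CH4 fraction in U = 62.881/131.52 = 0.478.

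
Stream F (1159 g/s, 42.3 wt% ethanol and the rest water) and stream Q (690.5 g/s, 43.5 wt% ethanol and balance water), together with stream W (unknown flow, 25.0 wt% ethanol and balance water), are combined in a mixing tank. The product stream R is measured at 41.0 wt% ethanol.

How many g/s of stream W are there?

202.1 g/s

Let W be the unknown flow. Total out = 1849.5 + W.
ethanol balance: 790.62 + 0.250·W = 0.410·(1849.5 + W)
(0.250 − 0.410)·W = 0.410×1849.5 − 790.62 = -32.33
W = -32.33 / -0.160 = 202.06 g/s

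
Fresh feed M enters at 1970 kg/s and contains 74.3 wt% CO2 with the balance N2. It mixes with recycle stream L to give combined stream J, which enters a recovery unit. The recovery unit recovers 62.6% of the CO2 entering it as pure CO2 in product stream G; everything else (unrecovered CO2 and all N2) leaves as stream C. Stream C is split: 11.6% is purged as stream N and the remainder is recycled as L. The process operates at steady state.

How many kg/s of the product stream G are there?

CO2 in J: m_A = 1970×0.743 + (1−0.116)·(1−0.626)·m_A, so m_A = 1463.7/0.6694 = 2186.7 kg/s.
Product G = 0.626×2186.7 = 1368.8 kg/s.

1369 kg/s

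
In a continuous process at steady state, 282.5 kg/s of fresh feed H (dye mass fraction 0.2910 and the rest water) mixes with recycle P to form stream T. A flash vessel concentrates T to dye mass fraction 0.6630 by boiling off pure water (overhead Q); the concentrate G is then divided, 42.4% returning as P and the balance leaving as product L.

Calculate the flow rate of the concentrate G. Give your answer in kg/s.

Overall dye balance (none leaves overhead): dye in fresh feed = dye in product, i.e. 282.5×0.291 = (1−0.424)·G·0.663.
G = 82.207/(0.663×0.576) = 215.27 kg/s.

215.3 kg/s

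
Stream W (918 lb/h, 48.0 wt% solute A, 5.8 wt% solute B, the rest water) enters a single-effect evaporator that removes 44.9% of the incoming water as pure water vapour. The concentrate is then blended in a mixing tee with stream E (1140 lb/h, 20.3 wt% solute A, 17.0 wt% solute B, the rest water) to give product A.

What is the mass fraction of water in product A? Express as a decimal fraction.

0.508

Vapour removed = 0.449×0.462×918 = 190.43 lb/h; concentrate = 727.57 lb/h.
water reaching the mixer = 233.69 (from concentrate) + 1140×0.627 = 948.47 lb/h.
Product flow = 727.57 + 1140 = 1867.6 lb/h; water fraction = 0.508.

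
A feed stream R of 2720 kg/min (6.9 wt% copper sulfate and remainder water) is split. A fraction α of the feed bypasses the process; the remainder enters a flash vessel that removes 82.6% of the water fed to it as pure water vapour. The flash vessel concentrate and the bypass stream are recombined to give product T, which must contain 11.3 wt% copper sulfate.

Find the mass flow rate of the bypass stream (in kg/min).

1343 kg/min

All 2720×0.069 = 187.68 kg/min of copper sulfate reaches T, so T = 187.68/0.113 = 1660.9 kg/min and vapour = 1059.1 kg/min.
The evaporator receives (1−α)·2720 of feed at 0.931 water and removes 0.826 of that water:
0.826×0.931×(1−α)×2720 = 1059.1
(1−α) = 1059.1/2091.7 = 0.5063;  α = 0.4937.
Bypass flow = 0.4937×2720 = 1342.7 kg/min.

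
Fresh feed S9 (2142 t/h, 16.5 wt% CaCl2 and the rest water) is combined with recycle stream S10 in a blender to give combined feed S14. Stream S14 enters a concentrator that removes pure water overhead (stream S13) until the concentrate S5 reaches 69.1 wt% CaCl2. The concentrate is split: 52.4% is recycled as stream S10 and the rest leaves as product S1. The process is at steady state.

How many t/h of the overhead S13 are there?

1631 t/h

Overall CaCl2 balance (none leaves overhead): CaCl2 in fresh feed = CaCl2 in product, i.e. 2142×0.165 = (1−0.524)·S5·0.691.
S5 = 353.43/(0.691×0.476) = 1074.5 t/h.
Recycle S10 = 0.524×1074.5 = 563.05 t/h.
Combined feed S14 = 2142 + 563.05 = 2705.1 t/h.
Overhead S13 = S14 − S5 = 2705.1 − 1074.5 = 1630.5 t/h.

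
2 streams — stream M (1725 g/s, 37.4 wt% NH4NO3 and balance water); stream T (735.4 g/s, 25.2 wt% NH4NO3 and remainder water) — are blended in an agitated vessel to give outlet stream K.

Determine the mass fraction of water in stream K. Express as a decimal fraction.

Total flow out = 1725 + 735.4 = 2460.4 g/s.
water in = 1725×0.626 + 735.4×0.748 = 1629.9 g/s.
water mass fraction in K = 1629.9/2460.4 = 0.6625.

0.6625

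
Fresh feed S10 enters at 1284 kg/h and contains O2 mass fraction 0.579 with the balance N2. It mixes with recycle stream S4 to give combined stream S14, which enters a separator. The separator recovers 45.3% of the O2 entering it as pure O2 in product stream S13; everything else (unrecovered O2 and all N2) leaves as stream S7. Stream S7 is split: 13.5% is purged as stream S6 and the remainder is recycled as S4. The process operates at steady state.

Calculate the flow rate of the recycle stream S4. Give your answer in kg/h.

N2 enters only via S10 and leaves only via the purge: 1284×0.421 = 0.135×(N2 in S7), and the separator passes all N2, so N2 in S14 = N2 in S7 = 4004.2 kg/h.
O2 in S14: m_A = 1284×0.579 + (1−0.135)·(1−0.453)·m_A, so m_A = 743.44/0.5268 = 1411.1 kg/h.
S7 = (1−0.453)×1411.1 + 4004.2 = 4776.1 kg/h.
Recycle S4 = (1−0.135)×4776.1 = 4131.3 kg/h.

4131 kg/h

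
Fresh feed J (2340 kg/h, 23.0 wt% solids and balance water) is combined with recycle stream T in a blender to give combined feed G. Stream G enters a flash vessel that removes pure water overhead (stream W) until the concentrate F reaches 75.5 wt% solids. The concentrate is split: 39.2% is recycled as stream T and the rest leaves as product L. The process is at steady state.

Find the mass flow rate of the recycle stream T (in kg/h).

Overall solids balance (none leaves overhead): solids in fresh feed = solids in product, i.e. 2340×0.230 = (1−0.392)·F·0.755.
F = 538.2/(0.755×0.608) = 1172.4 kg/h.
Recycle T = 0.392×1172.4 = 459.6 kg/h.

459.6 kg/h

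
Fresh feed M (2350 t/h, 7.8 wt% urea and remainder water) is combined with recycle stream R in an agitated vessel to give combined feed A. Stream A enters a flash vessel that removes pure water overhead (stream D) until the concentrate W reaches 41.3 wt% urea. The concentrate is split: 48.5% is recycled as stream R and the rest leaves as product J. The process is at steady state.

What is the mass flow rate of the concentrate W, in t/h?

Overall urea balance (none leaves overhead): urea in fresh feed = urea in product, i.e. 2350×0.078 = (1−0.485)·W·0.413.
W = 183.3/(0.413×0.515) = 861.8 t/h.

861.8 t/h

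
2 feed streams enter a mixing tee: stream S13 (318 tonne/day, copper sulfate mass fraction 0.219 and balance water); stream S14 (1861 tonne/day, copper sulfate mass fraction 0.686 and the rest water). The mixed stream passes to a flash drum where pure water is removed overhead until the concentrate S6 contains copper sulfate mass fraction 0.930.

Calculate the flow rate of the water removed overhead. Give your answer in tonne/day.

731.4 tonne/day

copper sulfate entering = 318×0.219 + 1861×0.686 = 1346.3 tonne/day.
All copper sulfate reports to S6, so S6 = 1346.3/0.930 = 1447.6 tonne/day.
Total feed = 2179 tonne/day; overhead = 2179 − 1447.6 = 731.38 tonne/day.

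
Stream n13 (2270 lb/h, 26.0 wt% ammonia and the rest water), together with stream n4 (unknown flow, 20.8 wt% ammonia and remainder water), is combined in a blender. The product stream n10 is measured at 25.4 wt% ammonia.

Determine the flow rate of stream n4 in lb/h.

296.1 lb/h

Let n4 be the unknown flow. Total out = 2270 + n4.
ammonia balance: 590.2 + 0.208·n4 = 0.254·(2270 + n4)
(0.208 − 0.254)·n4 = 0.254×2270 − 590.2 = -13.62
n4 = -13.62 / -0.046 = 296.09 lb/h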